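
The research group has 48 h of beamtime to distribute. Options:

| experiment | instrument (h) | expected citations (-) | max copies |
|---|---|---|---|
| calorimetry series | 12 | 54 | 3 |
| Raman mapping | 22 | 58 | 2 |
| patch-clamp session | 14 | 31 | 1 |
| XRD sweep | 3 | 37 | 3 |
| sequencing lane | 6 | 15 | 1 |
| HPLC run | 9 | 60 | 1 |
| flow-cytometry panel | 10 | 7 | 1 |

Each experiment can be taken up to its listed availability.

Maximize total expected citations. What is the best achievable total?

294

Taking 2×calorimetry series + 3×XRD sweep + sequencing lane + HPLC run: 48 h used, 294 in expected citations.
Nothing else within 48 h beats 294.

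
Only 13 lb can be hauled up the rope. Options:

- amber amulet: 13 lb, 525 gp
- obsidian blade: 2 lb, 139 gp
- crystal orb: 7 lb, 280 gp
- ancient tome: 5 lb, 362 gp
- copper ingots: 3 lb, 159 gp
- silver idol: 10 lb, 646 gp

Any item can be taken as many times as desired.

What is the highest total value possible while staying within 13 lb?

By value per lb: ancient tome 72.40, obsidian blade 69.50, silver idol 64.60, copper ingots 53.00 lead.
Filling by ratio: obsidian blade + 2×ancient tome for 863, with 1 lb left unused.
Replace ancient tome with 3×obsidian blade: the trade gains 55 net, giving 918 at 13 lb.
That's the maximum — no swap from here does better than 918.

918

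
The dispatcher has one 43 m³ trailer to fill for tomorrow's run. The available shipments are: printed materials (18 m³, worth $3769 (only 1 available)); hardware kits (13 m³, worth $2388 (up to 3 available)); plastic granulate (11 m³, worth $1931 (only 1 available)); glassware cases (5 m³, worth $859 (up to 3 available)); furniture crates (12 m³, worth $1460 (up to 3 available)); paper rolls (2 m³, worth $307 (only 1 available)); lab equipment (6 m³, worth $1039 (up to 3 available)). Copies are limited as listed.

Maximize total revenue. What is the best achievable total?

8235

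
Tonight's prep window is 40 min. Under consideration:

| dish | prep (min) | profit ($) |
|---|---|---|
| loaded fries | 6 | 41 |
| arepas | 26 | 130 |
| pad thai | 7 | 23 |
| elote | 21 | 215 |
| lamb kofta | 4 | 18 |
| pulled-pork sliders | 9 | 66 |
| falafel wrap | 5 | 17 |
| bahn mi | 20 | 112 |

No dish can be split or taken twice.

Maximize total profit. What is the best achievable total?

340

Density check — elote 10.24, pulled-pork sliders 7.33, loaded fries 6.83, bahn mi 5.60 are the best per min.
The ratio ordering already packs tightly: loaded fries + elote + lamb kofta + pulled-pork sliders, 40 min, 340.
Next best is loaded fries + elote + pulled-pork sliders at 322 (36 min) — short by 18.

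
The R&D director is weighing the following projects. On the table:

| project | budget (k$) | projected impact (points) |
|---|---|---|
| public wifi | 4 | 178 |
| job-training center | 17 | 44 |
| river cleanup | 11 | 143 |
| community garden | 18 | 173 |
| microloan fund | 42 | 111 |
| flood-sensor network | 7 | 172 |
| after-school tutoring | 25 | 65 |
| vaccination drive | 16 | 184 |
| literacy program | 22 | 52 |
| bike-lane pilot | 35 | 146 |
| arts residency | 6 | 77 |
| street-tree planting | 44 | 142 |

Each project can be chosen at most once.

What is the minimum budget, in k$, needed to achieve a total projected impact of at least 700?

44

Minimise k$ subject to total projected impact ≥ 700.
public wifi + river cleanup + flood-sensor network + vaccination drive + arts residency: 754 projected impact at 44 k$.
Any bundle with less than 44 k$ falls short of 700.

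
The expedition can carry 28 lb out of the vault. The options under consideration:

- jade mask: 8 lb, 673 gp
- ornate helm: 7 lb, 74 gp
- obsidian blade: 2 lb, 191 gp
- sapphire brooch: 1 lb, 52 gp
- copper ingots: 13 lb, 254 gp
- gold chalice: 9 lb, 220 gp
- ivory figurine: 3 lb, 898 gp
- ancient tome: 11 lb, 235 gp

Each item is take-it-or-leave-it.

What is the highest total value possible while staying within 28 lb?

2068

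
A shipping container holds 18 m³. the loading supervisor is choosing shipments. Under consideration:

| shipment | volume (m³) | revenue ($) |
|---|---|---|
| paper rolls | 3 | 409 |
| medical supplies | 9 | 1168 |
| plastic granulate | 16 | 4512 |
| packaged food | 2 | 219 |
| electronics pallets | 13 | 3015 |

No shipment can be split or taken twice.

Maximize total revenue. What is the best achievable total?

Plastic granulate + packaged food uses 18 of the 18 m³ and totals 4731.

4731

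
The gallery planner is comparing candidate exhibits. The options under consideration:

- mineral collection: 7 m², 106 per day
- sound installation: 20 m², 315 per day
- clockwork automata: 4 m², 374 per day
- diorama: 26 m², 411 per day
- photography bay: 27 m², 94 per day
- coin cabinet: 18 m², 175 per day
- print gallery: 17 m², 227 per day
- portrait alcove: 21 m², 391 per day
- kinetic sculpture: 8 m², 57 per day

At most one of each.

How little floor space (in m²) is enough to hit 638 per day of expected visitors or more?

24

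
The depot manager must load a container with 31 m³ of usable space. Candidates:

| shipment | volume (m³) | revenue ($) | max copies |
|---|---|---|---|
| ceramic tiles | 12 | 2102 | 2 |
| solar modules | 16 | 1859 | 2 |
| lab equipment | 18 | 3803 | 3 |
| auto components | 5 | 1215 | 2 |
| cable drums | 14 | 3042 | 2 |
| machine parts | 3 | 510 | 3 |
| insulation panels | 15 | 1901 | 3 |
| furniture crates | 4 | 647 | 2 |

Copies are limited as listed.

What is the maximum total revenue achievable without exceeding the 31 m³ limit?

6743

Greedy by ratio would take 2×auto components + cable drums + 2×machine parts: 30 m³ used, total 6492.
Dropping cable drums and machine parts frees 17 m³; slotting in lab equipment (18 m³) lifts the total to 6743 at 31 m³.
That's the maximum — no swap from here does better than 6743.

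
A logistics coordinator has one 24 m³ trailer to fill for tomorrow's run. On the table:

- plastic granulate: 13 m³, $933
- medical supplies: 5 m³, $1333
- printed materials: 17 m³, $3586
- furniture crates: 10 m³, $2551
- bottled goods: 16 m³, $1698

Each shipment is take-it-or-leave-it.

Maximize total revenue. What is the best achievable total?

A density-first pass picks medical supplies + furniture crates — 3884 at 15 m³.
The 10 m³ tied up in furniture crates is better spent on printed materials — total rises to 4919 (22 m³).
Runner-up medical supplies + furniture crates tops out at 3884.

4919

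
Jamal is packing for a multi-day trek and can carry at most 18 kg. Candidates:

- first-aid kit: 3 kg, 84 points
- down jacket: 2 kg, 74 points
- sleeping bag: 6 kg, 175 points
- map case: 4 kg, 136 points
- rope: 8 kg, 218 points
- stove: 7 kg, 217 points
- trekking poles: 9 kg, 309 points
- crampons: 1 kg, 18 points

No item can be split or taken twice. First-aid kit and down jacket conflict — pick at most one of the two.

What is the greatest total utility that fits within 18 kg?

600

Taking down jacket + stove + trekking poles: 18 kg used, 600 in utility.
Runner-up down jacket + sleeping bag + trekking poles + crampons tops out at 576.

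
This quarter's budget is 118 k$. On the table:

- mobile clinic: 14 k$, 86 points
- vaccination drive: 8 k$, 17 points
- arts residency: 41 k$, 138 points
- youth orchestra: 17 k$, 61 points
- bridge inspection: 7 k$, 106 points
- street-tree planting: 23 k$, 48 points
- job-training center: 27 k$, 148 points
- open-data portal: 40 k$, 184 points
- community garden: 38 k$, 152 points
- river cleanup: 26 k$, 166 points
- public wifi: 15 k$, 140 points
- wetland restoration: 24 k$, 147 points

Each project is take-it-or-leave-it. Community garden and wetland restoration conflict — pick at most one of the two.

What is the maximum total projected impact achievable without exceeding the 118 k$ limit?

Mobile clinic + bridge inspection + job-training center + river cleanup + public wifi + wetland restoration uses 113 of the 118 k$ and totals 793.
Next best is youth orchestra + bridge inspection + job-training center + river cleanup + public wifi + wetland restoration at 768 (116 k$) — short by 25.

793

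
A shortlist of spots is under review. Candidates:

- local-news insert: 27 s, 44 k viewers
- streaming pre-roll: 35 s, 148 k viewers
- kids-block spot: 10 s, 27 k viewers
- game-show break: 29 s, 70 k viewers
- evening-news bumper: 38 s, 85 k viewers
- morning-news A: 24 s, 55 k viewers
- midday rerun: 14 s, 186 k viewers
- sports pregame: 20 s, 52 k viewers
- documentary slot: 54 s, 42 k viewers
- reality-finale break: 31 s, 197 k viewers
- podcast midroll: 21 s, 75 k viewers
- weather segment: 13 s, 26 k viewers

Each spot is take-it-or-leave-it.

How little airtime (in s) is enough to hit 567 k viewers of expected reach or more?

Need the lightest bundle worth ≥ 567.
streaming pre-roll + midday rerun + sports pregame + reality-finale break: 583 expected reach at 100 s.
Below 100 s the best achievable stays under 567.

100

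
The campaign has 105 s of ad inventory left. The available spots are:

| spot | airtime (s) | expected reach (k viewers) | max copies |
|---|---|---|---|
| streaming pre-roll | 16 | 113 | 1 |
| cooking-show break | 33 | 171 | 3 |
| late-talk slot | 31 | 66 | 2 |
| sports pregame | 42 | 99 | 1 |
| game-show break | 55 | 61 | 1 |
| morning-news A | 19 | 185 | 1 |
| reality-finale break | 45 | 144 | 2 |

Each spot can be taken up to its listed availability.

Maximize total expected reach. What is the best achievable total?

Streaming pre-roll + 2×cooking-show break + morning-news A uses 101 of the 105 s and totals 640.
The spare 4 s is too small for any remaining spot, and no exchange beats 640.

640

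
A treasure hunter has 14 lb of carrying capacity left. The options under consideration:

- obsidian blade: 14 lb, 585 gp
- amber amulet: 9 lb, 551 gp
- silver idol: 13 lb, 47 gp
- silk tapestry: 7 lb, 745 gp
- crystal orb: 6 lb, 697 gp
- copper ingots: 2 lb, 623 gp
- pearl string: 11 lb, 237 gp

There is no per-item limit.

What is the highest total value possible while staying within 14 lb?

By value per lb: copper ingots 311.50, crystal orb 116.17, silk tapestry 106.43, amber amulet 61.22 lead.
Best packing: 7×copper ingots — 14 lb, 4361 total.

4361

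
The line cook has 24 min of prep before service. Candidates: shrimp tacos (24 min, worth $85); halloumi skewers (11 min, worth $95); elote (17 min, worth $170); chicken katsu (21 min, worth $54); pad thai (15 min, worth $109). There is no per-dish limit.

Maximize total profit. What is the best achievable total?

190

Filling by ratio: elote for 170, with 7 min left unused.
Dropping elote frees 17 min; slotting in 2×halloumi skewers (22 min) lifts the total to 190 at 22 min.
Every other selection either busts 24 min or fails to beat 190.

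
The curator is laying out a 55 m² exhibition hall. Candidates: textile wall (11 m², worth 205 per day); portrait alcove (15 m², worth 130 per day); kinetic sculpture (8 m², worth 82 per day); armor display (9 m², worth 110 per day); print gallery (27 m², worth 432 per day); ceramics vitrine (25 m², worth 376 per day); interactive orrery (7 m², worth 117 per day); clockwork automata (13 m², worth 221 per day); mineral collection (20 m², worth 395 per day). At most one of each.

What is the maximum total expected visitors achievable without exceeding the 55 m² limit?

944

Density check — mineral collection 19.75, textile wall 18.64, clockwork automata 17.00 are the best per m².
A density-first pass picks textile wall + interactive orrery + clockwork automata + mineral collection — 938 at 51 m².
Replace textile wall and clockwork automata with print gallery: the trade gains 6 net, giving 944 at 54 m².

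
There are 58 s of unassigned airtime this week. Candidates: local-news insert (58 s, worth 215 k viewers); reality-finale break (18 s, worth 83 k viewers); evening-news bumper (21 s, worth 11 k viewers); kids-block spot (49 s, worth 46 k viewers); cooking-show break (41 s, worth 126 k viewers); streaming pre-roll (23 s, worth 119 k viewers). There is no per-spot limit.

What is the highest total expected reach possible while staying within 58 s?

Greedy by ratio would take 2×streaming pre-roll: 46 s used, total 238.
Dropping 2×streaming pre-roll frees 46 s; slotting in 3×reality-finale break (54 s) lifts the total to 249 at 54 s.
No other feasible combination exceeds 249.

249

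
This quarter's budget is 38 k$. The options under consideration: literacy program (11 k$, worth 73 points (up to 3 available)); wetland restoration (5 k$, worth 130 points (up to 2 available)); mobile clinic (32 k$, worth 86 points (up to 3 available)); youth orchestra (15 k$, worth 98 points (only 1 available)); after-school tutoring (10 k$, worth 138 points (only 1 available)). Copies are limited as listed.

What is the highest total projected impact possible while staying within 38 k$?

A density-first pass picks literacy program + 2×wetland restoration + after-school tutoring — 471 at 31 k$.
The 11 k$ tied up in literacy program is better spent on youth orchestra — total rises to 496 (35 k$).
Every other selection either busts 38 k$ or exceeds an availability limit or fails to beat 496.

496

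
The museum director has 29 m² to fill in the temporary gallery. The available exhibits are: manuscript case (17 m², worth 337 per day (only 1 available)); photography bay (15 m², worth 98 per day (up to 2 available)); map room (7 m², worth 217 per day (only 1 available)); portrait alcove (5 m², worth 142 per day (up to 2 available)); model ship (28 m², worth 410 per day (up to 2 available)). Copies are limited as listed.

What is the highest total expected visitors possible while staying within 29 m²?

696

Taking the top-ratio exhibits first gives map room + 2×portrait alcove for 501 (17 m²).
The 5 m² tied up in portrait alcove is better spent on manuscript case — total rises to 696 (29 m²).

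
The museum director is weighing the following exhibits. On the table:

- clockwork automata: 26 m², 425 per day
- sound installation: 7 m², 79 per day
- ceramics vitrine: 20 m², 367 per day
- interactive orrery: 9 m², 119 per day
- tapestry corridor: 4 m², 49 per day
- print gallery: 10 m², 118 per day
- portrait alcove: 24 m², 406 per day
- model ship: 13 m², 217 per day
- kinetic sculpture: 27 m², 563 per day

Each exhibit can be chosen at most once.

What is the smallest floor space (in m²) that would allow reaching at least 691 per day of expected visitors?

Need the lightest bundle worth ≥ 691.
sound installation + tapestry corridor + kinetic sculpture: 691 expected visitors at 38 m².
Below 38 m² the best achievable stays under 691.

38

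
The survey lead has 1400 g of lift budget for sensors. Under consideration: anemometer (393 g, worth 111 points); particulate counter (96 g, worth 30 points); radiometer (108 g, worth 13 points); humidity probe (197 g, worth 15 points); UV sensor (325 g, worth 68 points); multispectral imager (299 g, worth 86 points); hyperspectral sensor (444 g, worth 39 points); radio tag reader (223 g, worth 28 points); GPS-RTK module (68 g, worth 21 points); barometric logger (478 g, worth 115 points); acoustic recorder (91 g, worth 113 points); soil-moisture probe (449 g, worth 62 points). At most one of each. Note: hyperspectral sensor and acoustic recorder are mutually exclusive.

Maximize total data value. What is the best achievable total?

455

The ratio heuristic lands on anemometer + particulate counter + radiometer + UV sensor + multispectral imager + GPS-RTK module + acoustic recorder (442) but leaves 20 g idle.
Dropping radiometer and UV sensor and GPS-RTK module frees 501 g; slotting in barometric logger (478 g) lifts the total to 455 at 1357 g.
No other feasible combination exceeds 455.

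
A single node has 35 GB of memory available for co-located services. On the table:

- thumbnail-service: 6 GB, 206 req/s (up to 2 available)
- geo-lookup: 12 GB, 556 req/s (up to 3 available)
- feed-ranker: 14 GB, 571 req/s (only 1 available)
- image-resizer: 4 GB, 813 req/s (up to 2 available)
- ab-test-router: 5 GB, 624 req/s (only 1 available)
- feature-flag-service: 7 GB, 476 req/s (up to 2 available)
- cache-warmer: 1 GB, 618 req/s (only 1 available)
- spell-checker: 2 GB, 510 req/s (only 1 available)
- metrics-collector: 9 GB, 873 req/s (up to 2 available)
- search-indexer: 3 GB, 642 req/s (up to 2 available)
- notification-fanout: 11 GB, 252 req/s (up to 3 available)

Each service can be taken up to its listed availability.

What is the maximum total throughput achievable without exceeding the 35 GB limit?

By throughput per GB: cache-warmer 618.00, spell-checker 255.00, search-indexer 214.00 lead.
The ratio heuristic lands on 2×image-resizer + ab-test-router + cache-warmer + spell-checker + metrics-collector + 2×search-indexer (5535) but leaves 4 GB idle.
Dropping ab-test-router frees 5 GB; slotting in metrics-collector (9 GB) lifts the total to 5784 at 35 GB.

5784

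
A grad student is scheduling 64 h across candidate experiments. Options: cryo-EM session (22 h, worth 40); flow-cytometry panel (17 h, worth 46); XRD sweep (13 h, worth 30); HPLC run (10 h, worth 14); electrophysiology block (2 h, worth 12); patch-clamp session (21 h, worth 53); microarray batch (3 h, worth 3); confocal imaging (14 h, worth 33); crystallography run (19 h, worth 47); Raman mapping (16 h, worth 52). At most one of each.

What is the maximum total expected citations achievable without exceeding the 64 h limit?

The ratio heuristic lands on flow-cytometry panel + electrophysiology block + patch-clamp session + microarray batch + Raman mapping (166) but leaves 5 h idle.
A better packing is XRD sweep + electrophysiology block + confocal imaging + crystallography run + Raman mapping: 64 h, total 174.

174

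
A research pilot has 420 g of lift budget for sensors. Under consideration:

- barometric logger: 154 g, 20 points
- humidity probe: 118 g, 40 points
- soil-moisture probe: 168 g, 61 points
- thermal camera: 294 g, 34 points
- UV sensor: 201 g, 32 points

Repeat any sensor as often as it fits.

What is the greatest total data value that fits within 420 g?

141

A density-first pass picks 2×soil-moisture probe — 122 at 336 g.
Dropping soil-moisture probe frees 168 g; slotting in 2×humidity probe (236 g) lifts the total to 141 at 404 g.
No other feasible combination exceeds 141.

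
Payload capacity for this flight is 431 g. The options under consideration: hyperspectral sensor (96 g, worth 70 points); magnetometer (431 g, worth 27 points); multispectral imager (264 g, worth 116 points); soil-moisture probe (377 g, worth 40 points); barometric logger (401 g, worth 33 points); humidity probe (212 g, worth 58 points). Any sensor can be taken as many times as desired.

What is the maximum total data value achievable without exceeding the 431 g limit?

Taking 4×hyperspectral sensor: 384 g used, 280 in data value.
That's the maximum — no swap from here does better than 280.

280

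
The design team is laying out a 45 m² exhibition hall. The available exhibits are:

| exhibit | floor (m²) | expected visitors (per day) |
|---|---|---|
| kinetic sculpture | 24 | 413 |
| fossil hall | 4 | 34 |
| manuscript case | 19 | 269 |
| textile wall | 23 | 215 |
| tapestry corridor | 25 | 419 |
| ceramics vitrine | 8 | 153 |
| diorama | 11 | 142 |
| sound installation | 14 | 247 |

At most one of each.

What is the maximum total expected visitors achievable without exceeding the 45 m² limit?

714

Taking the top-ratio exhibits first gives fossil hall + manuscript case + ceramics vitrine + sound installation for 703 (45 m²).
A better packing is tapestry corridor + ceramics vitrine + diorama: 44 m², total 714.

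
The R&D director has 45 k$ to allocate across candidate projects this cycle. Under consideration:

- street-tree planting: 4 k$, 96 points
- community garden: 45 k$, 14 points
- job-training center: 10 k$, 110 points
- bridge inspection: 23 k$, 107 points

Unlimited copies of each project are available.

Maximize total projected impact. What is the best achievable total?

1056

11×street-tree planting uses 44 of the 45 k$ and totals 1056.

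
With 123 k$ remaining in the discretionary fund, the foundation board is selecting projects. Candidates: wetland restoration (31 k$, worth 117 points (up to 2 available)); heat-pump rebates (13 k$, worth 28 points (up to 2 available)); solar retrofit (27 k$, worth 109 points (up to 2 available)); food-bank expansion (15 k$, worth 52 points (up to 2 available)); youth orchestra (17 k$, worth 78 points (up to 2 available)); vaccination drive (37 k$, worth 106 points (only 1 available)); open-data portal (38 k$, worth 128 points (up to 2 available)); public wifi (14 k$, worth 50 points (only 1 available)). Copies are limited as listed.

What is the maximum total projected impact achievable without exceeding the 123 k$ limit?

499

Ranking by ratio (projected impact/k$): youth orchestra 4.59, solar retrofit 4.04, wetland restoration 3.77, public wifi 3.57.
Filling by ratio: wetland restoration + 2×solar retrofit + 2×youth orchestra for 491, with 4 k$ left unused.
The 27 k$ tied up in solar retrofit is better spent on wetland restoration — total rises to 499 (123 k$).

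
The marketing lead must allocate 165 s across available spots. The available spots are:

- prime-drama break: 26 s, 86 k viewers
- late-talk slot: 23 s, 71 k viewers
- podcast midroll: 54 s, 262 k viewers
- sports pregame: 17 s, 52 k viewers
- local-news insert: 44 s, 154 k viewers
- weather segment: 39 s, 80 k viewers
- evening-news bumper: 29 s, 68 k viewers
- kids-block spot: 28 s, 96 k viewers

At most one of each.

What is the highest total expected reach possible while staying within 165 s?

The ratio heuristic lands on prime-drama break + podcast midroll + local-news insert + kids-block spot (598) but leaves 13 s idle.
Replace kids-block spot with late-talk slot + sports pregame: the trade gains 27 net, giving 625 at 164 s.
Nothing else within 165 s beats 625.

625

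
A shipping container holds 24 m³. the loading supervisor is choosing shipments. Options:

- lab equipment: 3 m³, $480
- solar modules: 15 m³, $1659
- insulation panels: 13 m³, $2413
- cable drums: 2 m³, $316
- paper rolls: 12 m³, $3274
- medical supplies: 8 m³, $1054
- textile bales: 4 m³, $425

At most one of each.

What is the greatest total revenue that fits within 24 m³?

4808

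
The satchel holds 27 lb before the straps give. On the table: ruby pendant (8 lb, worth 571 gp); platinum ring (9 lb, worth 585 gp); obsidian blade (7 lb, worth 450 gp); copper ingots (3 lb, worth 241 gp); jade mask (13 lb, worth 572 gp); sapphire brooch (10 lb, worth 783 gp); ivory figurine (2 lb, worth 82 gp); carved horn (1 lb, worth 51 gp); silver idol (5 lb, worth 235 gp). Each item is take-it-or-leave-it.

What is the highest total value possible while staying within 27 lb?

1939

Taking the top-ratio items first gives ruby pendant + copper ingots + sapphire brooch + carved horn + silver idol for 1881 (27 lb).
The 9 lb tied up in copper ingots and carved horn and silver idol is better spent on platinum ring — total rises to 1939 (27 lb).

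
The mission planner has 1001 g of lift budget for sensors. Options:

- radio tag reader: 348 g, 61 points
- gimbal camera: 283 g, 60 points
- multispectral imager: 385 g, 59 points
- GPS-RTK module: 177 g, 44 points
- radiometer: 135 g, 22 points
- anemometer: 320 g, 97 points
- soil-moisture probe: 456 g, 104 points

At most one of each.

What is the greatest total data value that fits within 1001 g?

Ranking by ratio (data value/g): anemometer 0.30, GPS-RTK module 0.25, soil-moisture probe 0.23.
Taking GPS-RTK module + anemometer + soil-moisture probe: 953 g used, 245 in data value.

245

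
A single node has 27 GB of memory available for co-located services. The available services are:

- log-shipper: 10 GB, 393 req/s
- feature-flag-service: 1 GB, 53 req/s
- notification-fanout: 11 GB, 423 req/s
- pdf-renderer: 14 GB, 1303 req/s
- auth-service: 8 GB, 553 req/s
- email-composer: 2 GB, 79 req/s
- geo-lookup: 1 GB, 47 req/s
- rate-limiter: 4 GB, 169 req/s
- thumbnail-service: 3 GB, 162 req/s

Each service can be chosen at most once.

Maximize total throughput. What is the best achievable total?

Best packing: feature-flag-service + pdf-renderer + auth-service + geo-lookup + thumbnail-service — 27 GB, 2118 total.

2118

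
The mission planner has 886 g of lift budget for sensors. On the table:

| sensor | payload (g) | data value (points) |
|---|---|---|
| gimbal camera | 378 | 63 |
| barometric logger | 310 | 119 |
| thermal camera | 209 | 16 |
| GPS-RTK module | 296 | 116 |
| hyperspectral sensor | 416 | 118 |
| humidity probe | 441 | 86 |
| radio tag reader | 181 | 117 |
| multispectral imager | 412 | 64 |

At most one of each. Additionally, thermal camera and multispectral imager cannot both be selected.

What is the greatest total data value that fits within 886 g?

Taking barometric logger + GPS-RTK module + radio tag reader: 787 g used, 352 in data value.
That's the maximum — no feasible swap from here does better than 352.

352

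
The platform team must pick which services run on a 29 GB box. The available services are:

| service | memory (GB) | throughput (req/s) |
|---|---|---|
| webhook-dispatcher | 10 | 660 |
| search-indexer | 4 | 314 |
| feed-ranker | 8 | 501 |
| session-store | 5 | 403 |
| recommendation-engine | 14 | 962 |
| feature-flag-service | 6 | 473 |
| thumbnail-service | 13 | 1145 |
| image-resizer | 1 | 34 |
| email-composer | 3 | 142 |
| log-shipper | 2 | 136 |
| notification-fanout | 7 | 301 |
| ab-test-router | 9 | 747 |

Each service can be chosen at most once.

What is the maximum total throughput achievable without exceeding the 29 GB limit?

2431

The ratio ordering already packs tightly: session-store + thumbnail-service + log-shipper + ab-test-router, 29 GB, 2431.
Nothing else within 29 GB beats 2431.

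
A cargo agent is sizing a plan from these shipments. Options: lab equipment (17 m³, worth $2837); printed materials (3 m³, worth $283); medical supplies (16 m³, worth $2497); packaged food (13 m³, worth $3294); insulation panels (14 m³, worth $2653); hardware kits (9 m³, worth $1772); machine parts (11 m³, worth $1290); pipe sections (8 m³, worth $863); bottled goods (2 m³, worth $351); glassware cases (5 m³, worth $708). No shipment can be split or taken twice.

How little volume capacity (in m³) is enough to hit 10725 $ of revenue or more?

Minimise m³ subject to total revenue ≥ 10725.
Taking lab equipment + packaged food + insulation panels + hardware kits + bottled goods gives 10907 (≥ 10725) for 55 m³.
No combination under 55 m³ hits 10725.

55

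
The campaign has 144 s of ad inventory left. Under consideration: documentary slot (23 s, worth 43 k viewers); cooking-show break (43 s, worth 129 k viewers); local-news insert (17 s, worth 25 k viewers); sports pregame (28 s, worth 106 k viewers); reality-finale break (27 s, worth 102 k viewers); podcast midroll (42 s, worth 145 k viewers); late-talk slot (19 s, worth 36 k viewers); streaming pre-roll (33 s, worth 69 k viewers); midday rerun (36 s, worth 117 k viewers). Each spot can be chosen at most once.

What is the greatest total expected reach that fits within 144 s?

482

Density check — sports pregame 3.79, reality-finale break 3.78, podcast midroll 3.45, midday rerun 3.25 are the best per s.
Filling by ratio: sports pregame + reality-finale break + podcast midroll + midday rerun for 470, with 11 s left unused.
Dropping midday rerun frees 36 s; slotting in cooking-show break (43 s) lifts the total to 482 at 140 s.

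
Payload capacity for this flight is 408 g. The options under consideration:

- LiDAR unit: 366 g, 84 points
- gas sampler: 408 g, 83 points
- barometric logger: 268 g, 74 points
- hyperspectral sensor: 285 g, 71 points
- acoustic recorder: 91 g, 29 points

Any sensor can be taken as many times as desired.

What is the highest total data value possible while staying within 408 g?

116

The ratio ordering already packs tightly: 4×acoustic recorder, 364 g, 116.
Every other selection either busts 408 g or fails to beat 116.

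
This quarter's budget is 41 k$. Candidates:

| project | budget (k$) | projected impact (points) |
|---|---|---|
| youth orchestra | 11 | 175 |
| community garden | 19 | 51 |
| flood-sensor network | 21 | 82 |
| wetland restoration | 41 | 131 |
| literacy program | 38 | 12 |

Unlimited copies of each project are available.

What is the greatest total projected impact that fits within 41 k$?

By projected impact per k$: youth orchestra 15.91, flood-sensor network 3.90, wetland restoration 3.20, community garden 2.68 lead.
3×youth orchestra uses 33 of the 41 k$ and totals 525.
That's the maximum — no swap from here does better than 525.

525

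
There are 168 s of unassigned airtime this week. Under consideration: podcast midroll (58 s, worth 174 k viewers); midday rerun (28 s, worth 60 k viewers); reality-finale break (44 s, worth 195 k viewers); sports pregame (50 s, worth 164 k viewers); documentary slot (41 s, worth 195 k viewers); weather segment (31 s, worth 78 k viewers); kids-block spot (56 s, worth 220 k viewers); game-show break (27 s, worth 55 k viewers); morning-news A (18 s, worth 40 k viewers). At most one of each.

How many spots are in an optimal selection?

4

Best achievable expected reach is 665.
reality-finale break + documentary slot + kids-block spot + game-show break hits 665 at 168 s.
Every optimal selection uses 4 spots.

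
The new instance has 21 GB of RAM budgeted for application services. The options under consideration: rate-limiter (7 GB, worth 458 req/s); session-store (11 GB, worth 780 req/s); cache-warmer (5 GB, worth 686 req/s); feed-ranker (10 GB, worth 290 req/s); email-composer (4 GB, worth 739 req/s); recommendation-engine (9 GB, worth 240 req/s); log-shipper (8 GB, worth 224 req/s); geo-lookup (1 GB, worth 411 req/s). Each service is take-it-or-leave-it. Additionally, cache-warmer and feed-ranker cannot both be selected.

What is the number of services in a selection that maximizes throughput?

4

Best achievable throughput is 2616.
For example session-store + cache-warmer + email-composer + geo-lookup achieves it, using 21 GB.
All optima have 4 services.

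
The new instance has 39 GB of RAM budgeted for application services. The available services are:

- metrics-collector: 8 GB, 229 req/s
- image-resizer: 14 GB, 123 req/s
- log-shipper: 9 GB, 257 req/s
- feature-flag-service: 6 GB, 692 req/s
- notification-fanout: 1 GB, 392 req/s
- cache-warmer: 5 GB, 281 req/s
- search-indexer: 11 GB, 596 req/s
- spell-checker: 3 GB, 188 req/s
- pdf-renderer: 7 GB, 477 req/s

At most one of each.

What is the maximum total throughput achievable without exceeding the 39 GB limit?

2695

By throughput per GB: notification-fanout 392.00, feature-flag-service 115.33, pdf-renderer 68.14 lead.
Greedy by ratio would take feature-flag-service + notification-fanout + cache-warmer + search-indexer + spell-checker + pdf-renderer: 33 GB used, total 2626.
Replace spell-checker with log-shipper: the trade gains 69 net, giving 2695 at 39 GB.
Every other selection either busts 39 GB or fails to beat 2695.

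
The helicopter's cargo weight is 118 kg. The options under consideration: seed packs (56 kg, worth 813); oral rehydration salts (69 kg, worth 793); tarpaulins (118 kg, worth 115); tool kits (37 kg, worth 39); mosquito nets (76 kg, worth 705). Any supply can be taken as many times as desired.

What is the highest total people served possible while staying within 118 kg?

Best packing: 2×seed packs — 112 kg, 1626 total.
No other feasible combination exceeds 1626.

1626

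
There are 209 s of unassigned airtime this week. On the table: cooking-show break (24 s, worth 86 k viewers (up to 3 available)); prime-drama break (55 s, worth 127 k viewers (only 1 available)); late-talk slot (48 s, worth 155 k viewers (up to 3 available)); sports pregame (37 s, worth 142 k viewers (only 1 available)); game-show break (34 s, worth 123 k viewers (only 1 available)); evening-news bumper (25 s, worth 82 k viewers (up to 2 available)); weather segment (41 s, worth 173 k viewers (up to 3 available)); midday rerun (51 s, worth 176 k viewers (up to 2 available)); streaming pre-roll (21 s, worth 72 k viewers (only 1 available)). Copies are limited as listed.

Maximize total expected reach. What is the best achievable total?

By expected reach per s: weather segment 4.22, sports pregame 3.84, game-show break 3.62, cooking-show break 3.58 lead.
A density-first pass picks sports pregame + game-show break + 3×weather segment — 784 at 194 s.
Replace game-show break with 2×cooking-show break: the trade gains 49 net, giving 833 at 208 s.

833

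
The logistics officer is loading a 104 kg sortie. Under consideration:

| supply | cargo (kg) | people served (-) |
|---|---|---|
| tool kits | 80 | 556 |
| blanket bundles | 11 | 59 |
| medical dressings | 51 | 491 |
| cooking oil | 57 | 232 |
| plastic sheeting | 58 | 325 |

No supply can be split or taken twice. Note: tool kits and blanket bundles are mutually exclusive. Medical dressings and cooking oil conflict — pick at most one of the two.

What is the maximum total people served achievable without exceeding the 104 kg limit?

Ranking by ratio (people served/kg): medical dressings 9.63, tool kits 6.95, plastic sheeting 5.60.
A density-first pass picks blanket bundles + medical dressings — 550 at 62 kg.
The 62 kg tied up in blanket bundles and medical dressings is better spent on tool kits — total rises to 556 (80 kg).

556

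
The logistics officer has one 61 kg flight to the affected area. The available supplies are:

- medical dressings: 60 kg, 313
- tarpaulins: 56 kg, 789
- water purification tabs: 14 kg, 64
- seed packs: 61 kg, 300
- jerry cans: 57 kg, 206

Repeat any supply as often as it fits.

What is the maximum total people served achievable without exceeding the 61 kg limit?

Tarpaulins uses 56 of the 61 kg and totals 789.
Nothing else within 61 kg beats 789.

789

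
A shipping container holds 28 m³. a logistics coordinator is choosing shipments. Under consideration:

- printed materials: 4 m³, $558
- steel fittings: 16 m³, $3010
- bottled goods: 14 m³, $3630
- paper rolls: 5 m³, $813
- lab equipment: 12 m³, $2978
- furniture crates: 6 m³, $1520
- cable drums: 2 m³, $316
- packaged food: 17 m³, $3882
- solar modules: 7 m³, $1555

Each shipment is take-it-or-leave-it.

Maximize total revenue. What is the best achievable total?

6924

The ratio heuristic lands on bottled goods + furniture crates + solar modules (6705) but leaves 1 m³ idle.
Replace furniture crates and solar modules with lab equipment + cable drums: the trade gains 219 net, giving 6924 at 28 m³.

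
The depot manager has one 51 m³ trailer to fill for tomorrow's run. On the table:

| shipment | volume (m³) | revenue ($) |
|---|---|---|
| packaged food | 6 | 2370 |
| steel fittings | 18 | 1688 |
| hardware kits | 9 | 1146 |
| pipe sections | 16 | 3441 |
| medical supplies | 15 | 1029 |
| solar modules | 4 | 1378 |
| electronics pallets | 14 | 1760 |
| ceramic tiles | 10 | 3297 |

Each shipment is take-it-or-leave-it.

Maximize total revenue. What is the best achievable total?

The ratio heuristic lands on packaged food + hardware kits + pipe sections + solar modules + ceramic tiles (11632) but leaves 6 m³ idle.
The 9 m³ tied up in hardware kits is better spent on electronics pallets — total rises to 12246 (50 m³).
Nothing else within 51 m³ beats 12246.

12246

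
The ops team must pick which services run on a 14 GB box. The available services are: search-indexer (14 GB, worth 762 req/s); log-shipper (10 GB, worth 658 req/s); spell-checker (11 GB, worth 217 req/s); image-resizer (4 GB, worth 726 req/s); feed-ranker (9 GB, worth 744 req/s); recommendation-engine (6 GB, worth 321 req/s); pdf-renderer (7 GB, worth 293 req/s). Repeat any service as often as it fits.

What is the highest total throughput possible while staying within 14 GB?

3×image-resizer uses 12 of the 14 GB and totals 2178.
No other feasible combination exceeds 2178.

2178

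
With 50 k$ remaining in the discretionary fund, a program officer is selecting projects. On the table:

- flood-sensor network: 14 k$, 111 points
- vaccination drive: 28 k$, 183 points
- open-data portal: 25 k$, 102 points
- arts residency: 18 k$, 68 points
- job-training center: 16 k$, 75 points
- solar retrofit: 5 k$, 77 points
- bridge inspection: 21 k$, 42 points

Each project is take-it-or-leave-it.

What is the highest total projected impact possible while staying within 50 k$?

Taking flood-sensor network + vaccination drive + solar retrofit: 47 k$ used, 371 in projected impact.
Runner-up vaccination drive + job-training center + solar retrofit tops out at 335.

371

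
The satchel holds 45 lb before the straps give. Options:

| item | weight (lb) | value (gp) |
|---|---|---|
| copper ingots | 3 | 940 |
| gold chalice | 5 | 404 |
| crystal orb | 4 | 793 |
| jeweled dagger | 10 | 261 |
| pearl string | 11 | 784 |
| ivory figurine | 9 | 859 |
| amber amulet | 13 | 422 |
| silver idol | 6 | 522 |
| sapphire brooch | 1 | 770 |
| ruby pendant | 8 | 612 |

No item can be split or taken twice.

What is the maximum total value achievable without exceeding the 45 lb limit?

Density check — sapphire brooch 770.00, copper ingots 313.33, crystal orb 198.25 are the best per lb.
A density-first pass picks copper ingots + gold chalice + crystal orb + ivory figurine + silver idol + sapphire brooch + ruby pendant — 4900 at 36 lb.
Replace gold chalice with pearl string: the trade gains 380 net, giving 5280 at 42 lb.

5280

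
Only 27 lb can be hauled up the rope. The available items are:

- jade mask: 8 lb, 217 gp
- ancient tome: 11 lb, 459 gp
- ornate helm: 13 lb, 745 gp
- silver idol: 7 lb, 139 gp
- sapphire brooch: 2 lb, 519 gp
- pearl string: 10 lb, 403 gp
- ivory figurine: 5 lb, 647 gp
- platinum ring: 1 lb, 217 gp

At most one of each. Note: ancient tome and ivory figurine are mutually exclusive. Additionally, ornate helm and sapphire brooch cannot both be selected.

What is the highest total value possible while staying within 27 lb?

2003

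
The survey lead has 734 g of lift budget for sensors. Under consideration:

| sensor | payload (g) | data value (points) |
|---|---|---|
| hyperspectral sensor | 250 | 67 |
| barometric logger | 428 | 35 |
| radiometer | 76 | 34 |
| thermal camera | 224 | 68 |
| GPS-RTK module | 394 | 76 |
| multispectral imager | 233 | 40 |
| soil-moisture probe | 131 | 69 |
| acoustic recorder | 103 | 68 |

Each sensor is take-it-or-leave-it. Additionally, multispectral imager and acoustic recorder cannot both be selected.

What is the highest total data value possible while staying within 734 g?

By data value per g: acoustic recorder 0.66, soil-moisture probe 0.53, radiometer 0.45, thermal camera 0.30 lead.
A density-first pass picks radiometer + thermal camera + soil-moisture probe + acoustic recorder — 239 at 534 g.
The 76 g tied up in radiometer is better spent on hyperspectral sensor — total rises to 272 (708 g).
The closest alternative, radiometer + GPS-RTK module + soil-moisture probe + acoustic recorder, reaches only 247.

272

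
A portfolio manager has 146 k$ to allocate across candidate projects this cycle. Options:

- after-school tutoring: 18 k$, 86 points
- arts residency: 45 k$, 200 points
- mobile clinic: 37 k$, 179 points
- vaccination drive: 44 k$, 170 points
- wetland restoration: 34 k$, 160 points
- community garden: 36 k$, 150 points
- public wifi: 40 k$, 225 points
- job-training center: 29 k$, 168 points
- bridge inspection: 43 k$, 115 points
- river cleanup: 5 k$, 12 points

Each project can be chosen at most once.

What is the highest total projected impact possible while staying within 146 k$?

Density check — job-training center 5.79, public wifi 5.62, mobile clinic 4.84 are the best per k$.
A density-first pass picks after-school tutoring + mobile clinic + public wifi + job-training center + river cleanup — 670 at 129 k$.
Dropping after-school tutoring frees 18 k$; slotting in wetland restoration (34 k$) lifts the total to 744 at 145 k$.
Next best is mobile clinic + wetland restoration + public wifi + job-training center at 732 (140 k$) — short by 12.

744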